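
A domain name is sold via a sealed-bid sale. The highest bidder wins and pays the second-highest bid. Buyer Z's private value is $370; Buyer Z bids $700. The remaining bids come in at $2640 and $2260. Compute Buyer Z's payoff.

Payoff = $0.

Highest competing bid: $2640.
Buyer Z's bid $700 is not the highest, so Buyer Z loses, pays nothing, and earns zero payoff.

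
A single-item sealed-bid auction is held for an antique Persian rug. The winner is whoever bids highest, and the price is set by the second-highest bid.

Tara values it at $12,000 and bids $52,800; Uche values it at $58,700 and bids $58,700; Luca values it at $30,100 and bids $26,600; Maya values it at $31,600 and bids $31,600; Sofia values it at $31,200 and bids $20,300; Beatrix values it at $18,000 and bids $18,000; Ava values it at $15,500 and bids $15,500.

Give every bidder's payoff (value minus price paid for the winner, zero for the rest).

Sorted high to low: Uche $58,700, then Tara $52,800, then Maya $31,600, then Luca $26,600, then Sofia $20,300, then Beatrix $18,000, then Ava $15,500.
Uche has the top bid and wins; the price is the second-highest bid, $52,800.
Uche's payoff = $58,700 − $52,800 = $5,900. All other bidders lose, so their payoff is 0.

Tara $0, Uche $5,900, Luca $0, Maya $0, Sofia $0, Beatrix $0, Ava $0.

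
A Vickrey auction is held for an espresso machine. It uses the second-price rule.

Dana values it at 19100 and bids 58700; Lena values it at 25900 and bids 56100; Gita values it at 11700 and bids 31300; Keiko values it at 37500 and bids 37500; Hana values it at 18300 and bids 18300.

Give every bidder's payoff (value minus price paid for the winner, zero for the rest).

Dana -37000, Lena 0, Gita 0, Keiko 0, Hana 0.

Bids in descending order: Dana 58700, then Lena 56100, then Keiko 37500, then Gita 31300, then Hana 18300.
Dana has the top bid and wins; the price is the second-highest bid, 56100.
Dana's payoff = 19100 − 56100 = -37000. All other bidders lose, so their payoff is 0.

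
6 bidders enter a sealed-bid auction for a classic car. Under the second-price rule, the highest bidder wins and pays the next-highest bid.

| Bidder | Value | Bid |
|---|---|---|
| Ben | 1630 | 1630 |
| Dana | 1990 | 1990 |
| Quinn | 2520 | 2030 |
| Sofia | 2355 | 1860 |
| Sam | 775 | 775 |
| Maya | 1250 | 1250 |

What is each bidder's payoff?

Sorted high to low: Quinn 2030 > Dana 1990 > Sofia 1860 > Ben 1630 > Maya 1250 > Sam 775.
Quinn has the top bid and wins; the price is the second-highest bid, 1990.
Quinn's payoff = 2520 − 1990 = 530. All other bidders lose, so their payoff is 0.

Ben 0, Dana 0, Quinn 530, Sofia 0, Sam 0, Maya 0.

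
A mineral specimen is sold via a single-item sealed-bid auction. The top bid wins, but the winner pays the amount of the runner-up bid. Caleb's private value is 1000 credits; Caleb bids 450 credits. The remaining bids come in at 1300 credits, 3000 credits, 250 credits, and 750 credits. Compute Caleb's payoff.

Highest competing bid: 3000 credits.
Caleb's bid 450 credits is not the highest, so Caleb loses, pays nothing, and earns zero payoff.

Payoff = 0 credits.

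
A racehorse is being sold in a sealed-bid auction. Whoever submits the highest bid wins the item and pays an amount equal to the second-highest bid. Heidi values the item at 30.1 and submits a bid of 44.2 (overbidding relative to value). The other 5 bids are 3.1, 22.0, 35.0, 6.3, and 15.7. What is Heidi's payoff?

Highest competing bid: 35.0.
Heidi's bid 44.2 is the highest overall, so Heidi wins and pays the second-highest bid, 35.0.
Payoff = value − price = 30.1 − 35.0 = -4.9.

Heidi's payoff: -4.9.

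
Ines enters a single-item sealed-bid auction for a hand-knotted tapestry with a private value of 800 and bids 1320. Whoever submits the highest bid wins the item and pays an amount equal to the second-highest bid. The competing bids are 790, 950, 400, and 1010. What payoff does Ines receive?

Payoff = -210.

Highest competing bid: 1010.
Ines's bid 1320 is the highest overall, so Ines wins and pays the second-highest bid, 1010.
Payoff = value − price = 800 − 1010 = -210.
Overbidding won the item at a price above value — truthful bidding would have avoided this loss.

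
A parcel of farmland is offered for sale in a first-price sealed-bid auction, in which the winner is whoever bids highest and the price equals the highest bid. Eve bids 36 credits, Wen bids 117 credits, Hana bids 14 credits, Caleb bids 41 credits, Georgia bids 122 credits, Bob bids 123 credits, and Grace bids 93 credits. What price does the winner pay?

123 credits

Bids in descending order: Bob 123 credits, then Georgia 122 credits, then Wen 117 credits, then Grace 93 credits, then Caleb 41 credits, then Eve 36 credits, then Hana 14 credits.
Bob is the highest bidder, so Bob wins.
Under the first-price rule, the price is the highest bid: 123 credits.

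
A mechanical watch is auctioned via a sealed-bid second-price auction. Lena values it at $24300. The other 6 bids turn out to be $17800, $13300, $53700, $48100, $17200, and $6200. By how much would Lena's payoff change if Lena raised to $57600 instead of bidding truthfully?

The highest competing bid is $53700.
Bidding truthfully at $24300: the top bid is $53700 (a rival), so Lena loses. Payoff = $0.
Bidding $57600: Lena has the top bid, wins, and pays the second-highest bid $53700. Payoff = $24300 − $53700 = -$29400.
Change = -$29400 − $0 = -$29400.
Deviating from a truthful bid can only lose payoff in a second-price auction — never gain.

Change in payoff: -$29400.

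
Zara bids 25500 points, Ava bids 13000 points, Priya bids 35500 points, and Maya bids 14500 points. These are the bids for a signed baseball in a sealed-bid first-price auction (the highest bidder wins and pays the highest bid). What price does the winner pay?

Price paid: 35500 points.

Ranking the bids: Priya 35500 points; Zara 25500 points; Maya 14500 points; Ava 13000 points.
Priya is the highest bidder, so Priya wins.
Under the first-price rule, the price is the highest bid: 35500 points.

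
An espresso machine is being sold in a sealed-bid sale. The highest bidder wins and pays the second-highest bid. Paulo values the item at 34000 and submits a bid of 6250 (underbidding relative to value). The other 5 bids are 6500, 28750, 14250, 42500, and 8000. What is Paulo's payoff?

Highest competing bid: 42500.
Paulo's bid 6250 is not the highest, so Paulo loses, pays nothing, and earns zero payoff.

Paulo's payoff: 0.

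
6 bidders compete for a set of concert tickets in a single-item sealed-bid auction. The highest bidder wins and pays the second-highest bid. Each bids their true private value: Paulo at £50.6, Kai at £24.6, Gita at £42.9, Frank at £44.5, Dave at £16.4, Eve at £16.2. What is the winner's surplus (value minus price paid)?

Ordered from highest: Paulo £50.6; Frank £44.5; Gita £42.9; Kai £24.6; Dave £16.4; Eve £16.2.
Paulo wins with the top bid and pays the second-highest, £44.5.
Surplus = £50.6 − £44.5 = £6.1.

Winner's surplus: £6.1.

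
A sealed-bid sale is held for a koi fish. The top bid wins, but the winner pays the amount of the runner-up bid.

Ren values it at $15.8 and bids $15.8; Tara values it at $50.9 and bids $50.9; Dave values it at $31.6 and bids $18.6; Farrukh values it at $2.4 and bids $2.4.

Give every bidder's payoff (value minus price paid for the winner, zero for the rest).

Sorted high to low: Tara $50.9; Dave $18.6; Ren $15.8; Farrukh $2.4.
Tara has the top bid and wins; the price is the second-highest bid, $18.6.
Tara's payoff = $50.9 − $18.6 = $32.3. All other bidders lose, so their payoff is 0.

Payoffs: Ren $0.0, Tara $32.3, Dave $0.0, Farrukh $0.0.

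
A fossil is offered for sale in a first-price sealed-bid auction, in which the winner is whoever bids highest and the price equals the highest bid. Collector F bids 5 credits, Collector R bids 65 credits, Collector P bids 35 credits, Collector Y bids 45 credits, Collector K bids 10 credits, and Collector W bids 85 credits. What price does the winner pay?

Price paid: 85 credits.

Bids in descending order: Collector W 85 credits > Collector R 65 credits > Collector Y 45 credits > Collector P 35 credits > Collector K 10 credits > Collector F 5 credits.
Collector W is the highest bidder, so Collector W wins.
Under the first-price rule, the price is the highest bid: 85 credits.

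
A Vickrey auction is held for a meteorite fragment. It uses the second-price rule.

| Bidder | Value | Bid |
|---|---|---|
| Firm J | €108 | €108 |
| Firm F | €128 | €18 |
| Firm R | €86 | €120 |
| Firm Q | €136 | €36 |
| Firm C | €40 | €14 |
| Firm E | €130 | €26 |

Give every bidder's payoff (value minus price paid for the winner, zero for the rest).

Payoffs: Firm J €0, Firm F €0, Firm R -€22, Firm Q €0, Firm C €0, Firm E €0.

Ordered from highest: Firm R €120 > Firm J €108 > Firm Q €36 > Firm E €26 > Firm F €18 > Firm C €14.
Firm R has the top bid and wins; the price is the second-highest bid, €108.
Firm R's payoff = €86 − €108 = -€22. All other bidders lose, so their payoff is 0.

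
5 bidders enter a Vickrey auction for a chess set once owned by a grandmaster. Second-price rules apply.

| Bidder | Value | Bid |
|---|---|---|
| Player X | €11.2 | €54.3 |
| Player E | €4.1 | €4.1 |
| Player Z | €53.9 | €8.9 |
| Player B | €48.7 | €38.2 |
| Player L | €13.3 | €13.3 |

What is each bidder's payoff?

Ranking the bids: Player X €54.3 > Player B €38.2 > Player L €13.3 > Player Z €8.9 > Player E €4.1.
Player X has the top bid and wins; the price is the second-highest bid, €38.2.
Player X's payoff = €11.2 − €38.2 = -€27.0. All other bidders lose, so their payoff is 0.

Payoffs: Player X -€27.0, Player E €0.0, Player Z €0.0, Player B €0.0, Player L €0.0.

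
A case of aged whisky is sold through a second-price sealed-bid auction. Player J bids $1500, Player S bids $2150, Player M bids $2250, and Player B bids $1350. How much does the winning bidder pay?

$2150

Ranking the bids: Player M $2250; Player S $2150; Player J $1500; Player B $1350.
Player M has the highest bid, so Player M wins.
The second-highest bid is $2150, so that is what Player M pays.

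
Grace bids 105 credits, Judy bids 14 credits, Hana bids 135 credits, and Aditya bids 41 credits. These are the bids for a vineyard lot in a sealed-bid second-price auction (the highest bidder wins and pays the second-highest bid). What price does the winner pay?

Sorted high to low: Hana 135 credits > Grace 105 credits > Aditya 41 credits > Judy 14 credits.
Hana is the highest bidder, so Hana wins.
Under the second-price rule, the price is the second-highest bid: 105 credits.

105 credits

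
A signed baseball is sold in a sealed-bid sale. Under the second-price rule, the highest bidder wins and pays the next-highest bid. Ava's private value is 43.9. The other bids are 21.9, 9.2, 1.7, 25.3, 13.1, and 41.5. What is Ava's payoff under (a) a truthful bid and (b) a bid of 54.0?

The highest competing bid is 41.5.
Bidding truthfully at 43.9: Ava has the top bid, wins, and pays the second-highest bid 41.5. Payoff = 43.9 − 41.5 = 2.4.
Bidding 54.0: Ava has the top bid, wins, and pays the second-highest bid 41.5. Payoff = 43.9 − 41.5 = 2.4.
The bid only affects whether you win, not the price — here both bids land on the same side of the top rival bid, so the deviation is payoff-neutral.

Truthful: 2.4; alternative: 2.4.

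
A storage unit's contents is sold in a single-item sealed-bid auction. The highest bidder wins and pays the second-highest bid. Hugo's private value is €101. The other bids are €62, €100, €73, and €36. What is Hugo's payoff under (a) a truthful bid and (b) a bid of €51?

Truthful: €1; alternative: €0.

The highest competing bid is €100.
Bidding truthfully at €101: Hugo has the top bid, wins, and pays the second-highest bid €100. Payoff = €101 − €100 = €1.
Bidding €51: the top bid is €100 (a rival), so Hugo loses. Payoff = €0.
Deviating from a truthful bid can only lose payoff in a second-price auction — never gain.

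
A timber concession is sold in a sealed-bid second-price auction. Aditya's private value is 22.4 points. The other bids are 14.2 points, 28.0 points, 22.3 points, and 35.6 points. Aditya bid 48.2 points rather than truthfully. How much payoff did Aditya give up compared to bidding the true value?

Regret: 13.2 points.

The highest competing bid is 35.6 points.
Bidding truthfully at 22.4 points: the top bid is 35.6 points (a rival), so Aditya loses. Payoff = 0.0 points.
Bidding 48.2 points: Aditya has the top bid, wins, and pays the second-highest bid 35.6 points. Payoff = 22.4 points − 35.6 points = -13.2 points.
Regret = truthful payoff − actual payoff = 0.0 points − -13.2 points = 13.2 points.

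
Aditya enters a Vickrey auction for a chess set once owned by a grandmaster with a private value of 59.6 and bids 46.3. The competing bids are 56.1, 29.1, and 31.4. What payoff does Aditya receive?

Highest competing bid: 56.1.
Aditya's bid 46.3 is not the highest, so Aditya loses, pays nothing, and earns zero payoff.

Aditya's payoff: 0.0.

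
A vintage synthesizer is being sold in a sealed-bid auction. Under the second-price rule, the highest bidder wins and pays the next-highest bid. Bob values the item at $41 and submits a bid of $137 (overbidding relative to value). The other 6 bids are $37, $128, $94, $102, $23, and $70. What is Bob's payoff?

Payoff = -$87.

Highest competing bid: $128.
Bob's bid $137 is the highest overall, so Bob wins and pays the second-highest bid, $128.
Payoff = value − price = $41 − $128 = -$87.
Overbidding won the item at a price above value — truthful bidding would have avoided this loss.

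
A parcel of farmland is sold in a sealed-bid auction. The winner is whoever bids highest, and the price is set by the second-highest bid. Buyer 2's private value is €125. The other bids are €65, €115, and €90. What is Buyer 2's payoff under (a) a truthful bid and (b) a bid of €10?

(a) €10  (b) €0

The highest competing bid is €115.
Bidding truthfully at €125: Buyer 2 has the top bid, wins, and pays the second-highest bid €115. Payoff = €125 − €115 = €10.
Bidding €10: the top bid is €115 (a rival), so Buyer 2 loses. Payoff = €0.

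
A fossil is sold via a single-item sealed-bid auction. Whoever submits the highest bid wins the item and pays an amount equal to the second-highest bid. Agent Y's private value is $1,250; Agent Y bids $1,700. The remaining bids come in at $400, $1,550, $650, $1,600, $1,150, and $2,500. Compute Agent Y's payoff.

Agent Y's payoff: $0.

Highest competing bid: $2,500.
Agent Y's bid $1,700 is not the highest, so Agent Y loses, pays nothing, and earns zero payoff.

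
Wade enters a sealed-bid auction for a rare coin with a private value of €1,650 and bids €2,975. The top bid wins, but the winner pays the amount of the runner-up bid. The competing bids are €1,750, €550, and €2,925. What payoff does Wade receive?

Highest competing bid: €2,925.
Wade's bid €2,975 is the highest overall, so Wade wins and pays the second-highest bid, €2,925.
Payoff = value − price = €1,650 − €2,925 = -€1,275.
Overbidding won the item at a price above value — truthful bidding would have avoided this loss.

Payoff = -€1,275.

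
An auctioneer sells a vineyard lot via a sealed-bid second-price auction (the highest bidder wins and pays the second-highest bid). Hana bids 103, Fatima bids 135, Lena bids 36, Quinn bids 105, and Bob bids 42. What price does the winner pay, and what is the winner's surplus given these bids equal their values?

The winner pays 105 for a surplus of 30.

Sorted high to low: Fatima 135, then Quinn 105, then Hana 103, then Bob 42, then Lena 36.
Fatima is the highest bidder, so Fatima wins.
Under the second-price rule, the price is the second-highest bid: 105.
Surplus = 135 − 105 = 30.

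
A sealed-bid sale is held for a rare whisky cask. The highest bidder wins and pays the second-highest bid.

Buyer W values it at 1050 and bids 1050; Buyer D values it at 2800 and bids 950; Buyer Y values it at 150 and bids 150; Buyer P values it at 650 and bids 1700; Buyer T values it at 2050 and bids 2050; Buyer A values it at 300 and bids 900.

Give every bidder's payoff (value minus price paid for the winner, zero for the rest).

Ordered from highest: Buyer T 2050 > Buyer P 1700 > Buyer W 1050 > Buyer D 950 > Buyer A 900 > Buyer Y 150.
Buyer T has the top bid and wins; the price is the second-highest bid, 1700.
Buyer T's payoff = 2050 − 1700 = 350. All other bidders lose, so their payoff is 0.

Buyer W 0, Buyer D 0, Buyer Y 0, Buyer P 0, Buyer T 350, Buyer A 0.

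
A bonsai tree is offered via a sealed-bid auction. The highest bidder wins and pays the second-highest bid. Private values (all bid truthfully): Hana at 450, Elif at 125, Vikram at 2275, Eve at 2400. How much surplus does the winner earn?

Ordered from highest: Eve 2400 > Vikram 2275 > Hana 450 > Elif 125.
Eve wins with the top bid and pays the second-highest, 2275.
Surplus = 2400 − 2275 = 125.

Winner's surplus: 125.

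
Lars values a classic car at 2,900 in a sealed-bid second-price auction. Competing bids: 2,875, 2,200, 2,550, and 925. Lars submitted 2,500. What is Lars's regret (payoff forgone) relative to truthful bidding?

Regret: 25.

The highest competing bid is 2,875.
Bidding truthfully at 2,900: Lars has the top bid, wins, and pays the second-highest bid 2,875. Payoff = 2,900 − 2,875 = 25.
Bidding 2,500: the top bid is 2,875 (a rival), so Lars loses. Payoff = 0.
Regret = truthful payoff − actual payoff = 25 − 0 = 25.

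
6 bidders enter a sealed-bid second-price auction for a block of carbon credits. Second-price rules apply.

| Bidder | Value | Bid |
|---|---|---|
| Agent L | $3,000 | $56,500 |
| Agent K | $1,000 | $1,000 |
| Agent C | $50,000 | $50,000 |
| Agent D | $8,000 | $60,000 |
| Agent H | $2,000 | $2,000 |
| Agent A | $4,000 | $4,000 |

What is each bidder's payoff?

Agent L $0, Agent K $0, Agent C $0, Agent D -$48,500, Agent H $0, Agent A $0.

Bids in descending order: Agent D $60,000 > Agent L $56,500 > Agent C $50,000 > Agent A $4,000 > Agent H $2,000 > Agent K $1,000.
Agent D has the top bid and wins; the price is the second-highest bid, $56,500.
Agent D's payoff = $8,000 − $56,500 = -$48,500. All other bidders lose, so their payoff is 0.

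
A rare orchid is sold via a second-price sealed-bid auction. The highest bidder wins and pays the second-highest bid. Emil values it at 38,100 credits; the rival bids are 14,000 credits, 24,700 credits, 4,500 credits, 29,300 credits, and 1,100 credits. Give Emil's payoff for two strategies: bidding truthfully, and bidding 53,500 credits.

The highest competing bid is 29,300 credits.
Bidding truthfully at 38,100 credits: Emil has the top bid, wins, and pays the second-highest bid 29,300 credits. Payoff = 38,100 credits − 29,300 credits = 8,800 credits.
Bidding 53,500 credits: Emil has the top bid, wins, and pays the second-highest bid 29,300 credits. Payoff = 38,100 credits − 29,300 credits = 8,800 credits.

Truthful: 8,800 credits; alternative: 8,800 credits.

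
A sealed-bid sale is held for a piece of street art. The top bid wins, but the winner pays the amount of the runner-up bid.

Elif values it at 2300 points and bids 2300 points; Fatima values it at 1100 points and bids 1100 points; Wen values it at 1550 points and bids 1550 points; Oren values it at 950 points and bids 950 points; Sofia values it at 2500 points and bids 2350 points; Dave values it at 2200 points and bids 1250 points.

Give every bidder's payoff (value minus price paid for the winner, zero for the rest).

Payoffs: Elif 0 points, Fatima 0 points, Wen 0 points, Oren 0 points, Sofia 200 points, Dave 0 points.

Ranking the bids: Sofia 2350 points > Elif 2300 points > Wen 1550 points > Dave 1250 points > Fatima 1100 points > Oren 950 points.
Sofia has the top bid and wins; the price is the second-highest bid, 2300 points.
Sofia's payoff = 2500 points − 2300 points = 200 points. All other bidders lose, so their payoff is 0.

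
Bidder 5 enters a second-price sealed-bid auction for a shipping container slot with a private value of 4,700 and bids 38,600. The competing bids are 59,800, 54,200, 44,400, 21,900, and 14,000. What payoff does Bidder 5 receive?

Highest competing bid: 59,800.
Bidder 5's bid 38,600 is not the highest, so Bidder 5 loses, pays nothing, and earns zero payoff.

Payoff = 0.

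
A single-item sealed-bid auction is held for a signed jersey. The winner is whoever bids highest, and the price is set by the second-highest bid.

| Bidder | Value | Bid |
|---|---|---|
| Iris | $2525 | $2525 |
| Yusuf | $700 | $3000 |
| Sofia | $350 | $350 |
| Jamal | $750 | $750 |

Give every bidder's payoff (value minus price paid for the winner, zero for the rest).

Payoffs: Iris $0, Yusuf -$1825, Sofia $0, Jamal $0.

Ordered from highest: Yusuf $3000 > Iris $2525 > Jamal $750 > Sofia $350.
Yusuf has the top bid and wins; the price is the second-highest bid, $2525.
Yusuf's payoff = $700 − $2525 = -$1825. All other bidders lose, so their payoff is 0.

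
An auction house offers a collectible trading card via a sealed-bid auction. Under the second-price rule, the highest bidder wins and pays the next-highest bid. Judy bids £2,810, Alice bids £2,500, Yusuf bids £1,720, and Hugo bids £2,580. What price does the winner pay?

Ranking the bids: Judy £2,810 > Hugo £2,580 > Alice £2,500 > Yusuf £1,720.
Judy has the highest bid, so Judy wins.
The second-highest bid is £2,580, so that is what Judy pays.

Price paid: £2,580.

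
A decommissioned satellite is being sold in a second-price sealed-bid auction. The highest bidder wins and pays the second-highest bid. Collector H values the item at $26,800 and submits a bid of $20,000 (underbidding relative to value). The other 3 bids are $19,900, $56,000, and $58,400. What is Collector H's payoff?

Highest competing bid: $58,400.
Collector H's bid $20,000 is not the highest, so Collector H loses, pays nothing, and earns zero payoff.

Payoff = $0.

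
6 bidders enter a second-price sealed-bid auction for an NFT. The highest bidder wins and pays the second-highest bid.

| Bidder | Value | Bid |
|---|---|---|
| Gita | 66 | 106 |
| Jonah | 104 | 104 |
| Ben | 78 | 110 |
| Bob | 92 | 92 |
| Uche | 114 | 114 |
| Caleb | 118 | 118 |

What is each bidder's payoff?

Bids in descending order: Caleb 118, then Uche 114, then Ben 110, then Gita 106, then Jonah 104, then Bob 92.
Caleb has the top bid and wins; the price is the second-highest bid, 114.
Caleb's payoff = 118 − 114 = 4. All other bidders lose, so their payoff is 0.

Gita 0, Jonah 0, Ben 0, Bob 0, Uche 0, Caleb 4.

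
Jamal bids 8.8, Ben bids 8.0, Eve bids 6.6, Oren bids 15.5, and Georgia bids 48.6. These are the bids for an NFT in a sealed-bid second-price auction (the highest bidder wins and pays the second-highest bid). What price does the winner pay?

Ordered from highest: Georgia 48.6, then Oren 15.5, then Jamal 8.8, then Ben 8.0, then Eve 6.6.
Georgia is the highest bidder, so Georgia wins.
Under the second-price rule, the price is the second-highest bid: 15.5.

The winner pays 15.5.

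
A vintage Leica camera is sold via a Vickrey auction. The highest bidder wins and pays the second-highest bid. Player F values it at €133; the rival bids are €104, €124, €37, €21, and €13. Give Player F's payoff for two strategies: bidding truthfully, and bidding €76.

(a) €9  (b) €0

The highest competing bid is €124.
Bidding truthfully at €133: Player F has the top bid, wins, and pays the second-highest bid €124. Payoff = €133 − €124 = €9.
Bidding €76: the top bid is €124 (a rival), so Player F loses. Payoff = €0.
This is the dominant-strategy logic: truthful bidding weakly beats any alternative.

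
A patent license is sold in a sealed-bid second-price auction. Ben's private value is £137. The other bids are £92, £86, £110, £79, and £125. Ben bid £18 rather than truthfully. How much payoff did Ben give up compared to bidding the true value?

The highest competing bid is £125.
Bidding truthfully at £137: Ben has the top bid, wins, and pays the second-highest bid £125. Payoff = £137 − £125 = £12.
Bidding £18: the top bid is £125 (a rival), so Ben loses. Payoff = £0.
Regret = truthful payoff − actual payoff = £12 − £0 = £12.
Deviating from a truthful bid can only lose payoff in a second-price auction — never gain.

Payoff forgone: £12.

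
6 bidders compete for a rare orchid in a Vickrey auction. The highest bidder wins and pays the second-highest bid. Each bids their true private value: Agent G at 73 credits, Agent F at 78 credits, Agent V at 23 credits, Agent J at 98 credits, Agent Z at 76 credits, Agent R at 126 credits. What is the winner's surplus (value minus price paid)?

Winner's surplus: 28 credits.

Ordered from highest: Agent R 126 credits; Agent J 98 credits; Agent F 78 credits; Agent Z 76 credits; Agent G 73 credits; Agent V 23 credits.
Agent R wins with the top bid and pays the second-highest, 98 credits.
Surplus = 126 credits − 98 credits = 28 credits.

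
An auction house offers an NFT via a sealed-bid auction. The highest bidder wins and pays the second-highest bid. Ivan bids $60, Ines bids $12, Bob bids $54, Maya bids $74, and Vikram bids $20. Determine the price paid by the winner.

$60

Sorted high to low: Maya $74, then Ivan $60, then Bob $54, then Vikram $20, then Ines $12.
Maya has the highest bid, so Maya wins.
The second-highest bid is $60, so that is what Maya pays.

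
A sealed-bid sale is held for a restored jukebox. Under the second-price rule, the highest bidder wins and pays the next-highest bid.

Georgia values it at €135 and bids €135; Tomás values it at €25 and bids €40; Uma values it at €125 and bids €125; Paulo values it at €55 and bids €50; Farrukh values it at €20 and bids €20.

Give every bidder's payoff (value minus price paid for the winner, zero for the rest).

Sorted high to low: Georgia €135; Uma €125; Paulo €50; Tomás €40; Farrukh €20.
Georgia has the top bid and wins; the price is the second-highest bid, €125.
Georgia's payoff = €135 − €125 = €10. All other bidders lose, so their payoff is 0.

Payoffs: Georgia €10, Tomás €0, Uma €0, Paulo €0, Farrukh €0.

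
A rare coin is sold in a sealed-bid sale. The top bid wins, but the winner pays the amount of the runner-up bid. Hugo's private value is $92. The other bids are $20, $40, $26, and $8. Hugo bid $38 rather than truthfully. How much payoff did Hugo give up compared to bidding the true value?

The highest competing bid is $40.
Bidding truthfully at $92: Hugo has the top bid, wins, and pays the second-highest bid $40. Payoff = $92 − $40 = $52.
Bidding $38: the top bid is $40 (a rival), so Hugo loses. Payoff = $0.
Regret = truthful payoff − actual payoff = $52 − $0 = $52.
Deviating from a truthful bid can only lose payoff in a second-price auction — never gain.

Regret: $52.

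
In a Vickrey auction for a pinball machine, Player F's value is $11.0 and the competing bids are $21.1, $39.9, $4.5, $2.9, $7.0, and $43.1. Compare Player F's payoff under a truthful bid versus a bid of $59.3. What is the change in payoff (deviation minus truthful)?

Change in payoff: -$32.1.

The highest competing bid is $43.1.
Bidding truthfully at $11.0: the top bid is $43.1 (a rival), so Player F loses. Payoff = $0.0.
Bidding $59.3: Player F has the top bid, wins, and pays the second-highest bid $43.1. Payoff = $11.0 − $43.1 = -$32.1.
Change = -$32.1 − $0.0 = -$32.1.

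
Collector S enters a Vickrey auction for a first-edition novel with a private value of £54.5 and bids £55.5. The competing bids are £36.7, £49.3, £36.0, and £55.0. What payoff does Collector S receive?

-£0.5

Highest competing bid: £55.0.
Collector S's bid £55.5 is the highest overall, so Collector S wins and pays the second-highest bid, £55.0.
Payoff = value − price = £54.5 − £55.0 = -£0.5.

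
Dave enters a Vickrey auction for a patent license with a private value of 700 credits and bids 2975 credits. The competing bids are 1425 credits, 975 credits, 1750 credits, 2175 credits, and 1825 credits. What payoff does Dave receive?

Dave's payoff: -1475 credits.

Highest competing bid: 2175 credits.
Dave's bid 2975 credits is the highest overall, so Dave wins and pays the second-highest bid, 2175 credits.
Payoff = value − price = 700 credits − 2175 credits = -1475 credits.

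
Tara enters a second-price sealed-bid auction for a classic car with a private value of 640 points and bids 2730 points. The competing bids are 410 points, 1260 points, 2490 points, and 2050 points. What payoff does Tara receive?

Highest competing bid: 2490 points.
Tara's bid 2730 points is the highest overall, so Tara wins and pays the second-highest bid, 2490 points.
Payoff = value − price = 640 points − 2490 points = -1850 points.

Tara's payoff: -1850 points.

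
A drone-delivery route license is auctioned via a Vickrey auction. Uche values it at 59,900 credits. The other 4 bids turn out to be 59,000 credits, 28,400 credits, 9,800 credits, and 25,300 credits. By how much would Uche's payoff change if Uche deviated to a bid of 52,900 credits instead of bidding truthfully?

The highest competing bid is 59,000 credits.
Bidding truthfully at 59,900 credits: Uche has the top bid, wins, and pays the second-highest bid 59,000 credits. Payoff = 59,900 credits − 59,000 credits = 900 credits.
Bidding 52,900 credits: the top bid is 59,000 credits (a rival), so Uche loses. Payoff = 0 credits.
Change = 0 credits − 900 credits = -900 credits.

Change in payoff: -900 credits.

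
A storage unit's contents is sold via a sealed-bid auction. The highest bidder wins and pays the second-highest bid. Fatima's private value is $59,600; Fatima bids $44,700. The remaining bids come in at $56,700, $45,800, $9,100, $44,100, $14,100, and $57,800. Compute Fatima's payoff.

Payoff = $0.

Highest competing bid: $57,800.
Fatima's bid $44,700 is not the highest, so Fatima loses, pays nothing, and earns zero payoff.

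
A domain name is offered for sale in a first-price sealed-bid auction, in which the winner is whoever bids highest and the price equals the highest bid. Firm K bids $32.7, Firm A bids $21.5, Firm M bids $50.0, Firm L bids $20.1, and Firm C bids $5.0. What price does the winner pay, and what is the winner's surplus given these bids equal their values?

Ranking the bids: Firm M $50.0; Firm K $32.7; Firm A $21.5; Firm L $20.1; Firm C $5.0.
Firm M is the highest bidder, so Firm M wins.
Under the first-price rule, the price is the highest bid: $50.0.
Surplus = $50.0 − $50.0 = $0.0.

The winner pays $50.0 for a surplus of $0.0.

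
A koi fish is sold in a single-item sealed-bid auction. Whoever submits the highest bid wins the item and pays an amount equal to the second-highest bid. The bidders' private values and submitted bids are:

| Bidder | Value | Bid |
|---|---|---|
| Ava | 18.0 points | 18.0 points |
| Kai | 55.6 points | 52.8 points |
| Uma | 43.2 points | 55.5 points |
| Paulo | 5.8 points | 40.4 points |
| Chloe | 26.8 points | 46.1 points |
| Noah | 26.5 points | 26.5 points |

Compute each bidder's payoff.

Ava 0.0 points, Kai 0.0 points, Uma -9.6 points, Paulo 0.0 points, Chloe 0.0 points, Noah 0.0 points.

Ranking the bids: Uma 55.5 points > Kai 52.8 points > Chloe 46.1 points > Paulo 40.4 points > Noah 26.5 points > Ava 18.0 points.
Uma has the top bid and wins; the price is the second-highest bid, 52.8 points.
Uma's payoff = 43.2 points − 52.8 points = -9.6 points. All other bidders lose, so their payoff is 0.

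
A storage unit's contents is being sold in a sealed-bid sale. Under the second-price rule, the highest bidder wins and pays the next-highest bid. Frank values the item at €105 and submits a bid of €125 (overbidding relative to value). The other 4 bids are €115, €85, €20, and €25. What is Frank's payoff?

Highest competing bid: €115.
Frank's bid €125 is the highest overall, so Frank wins and pays the second-highest bid, €115.
Payoff = value − price = €105 − €115 = -€10.

Payoff = -€10.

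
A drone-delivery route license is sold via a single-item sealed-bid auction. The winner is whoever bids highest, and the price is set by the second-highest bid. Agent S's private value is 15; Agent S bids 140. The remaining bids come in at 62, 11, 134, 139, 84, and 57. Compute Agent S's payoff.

Payoff = -124.

Highest competing bid: 139.
Agent S's bid 140 is the highest overall, so Agent S wins and pays the second-highest bid, 139.
Payoff = value − price = 15 − 139 = -124.
Overbidding won the item at a price above value — truthful bidding would have avoided this loss.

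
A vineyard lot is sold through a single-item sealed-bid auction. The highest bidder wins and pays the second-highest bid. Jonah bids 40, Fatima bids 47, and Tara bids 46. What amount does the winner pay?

Bids in descending order: Fatima 47 > Tara 46 > Jonah 40.
Fatima has the highest bid, so Fatima wins.
The second-highest bid is 46, so that is what Fatima pays.

Price paid: 46.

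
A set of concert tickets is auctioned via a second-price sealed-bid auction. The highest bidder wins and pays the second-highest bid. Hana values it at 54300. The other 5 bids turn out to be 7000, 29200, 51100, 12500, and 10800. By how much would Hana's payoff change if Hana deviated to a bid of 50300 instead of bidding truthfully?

Payoff change: -3200.

The highest competing bid is 51100.
Bidding truthfully at 54300: Hana has the top bid, wins, and pays the second-highest bid 51100. Payoff = 54300 − 51100 = 3200.
Bidding 50300: the top bid is 51100 (a rival), so Hana loses. Payoff = 0.
Change = 0 − 3200 = -3200.
Deviating from a truthful bid can only lose payoff in a second-price auction — never gain.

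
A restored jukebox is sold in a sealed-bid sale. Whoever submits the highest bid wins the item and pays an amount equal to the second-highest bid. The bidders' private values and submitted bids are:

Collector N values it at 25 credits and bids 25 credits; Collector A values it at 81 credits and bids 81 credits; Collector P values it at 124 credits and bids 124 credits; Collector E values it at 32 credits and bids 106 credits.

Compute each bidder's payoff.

Payoffs: Collector N 0 credits, Collector A 0 credits, Collector P 18 credits, Collector E 0 credits.

Bids in descending order: Collector P 124 credits; Collector E 106 credits; Collector A 81 credits; Collector N 25 credits.
Collector P has the top bid and wins; the price is the second-highest bid, 106 credits.
Collector P's payoff = 124 credits − 106 credits = 18 credits. All other bidders lose, so their payoff is 0.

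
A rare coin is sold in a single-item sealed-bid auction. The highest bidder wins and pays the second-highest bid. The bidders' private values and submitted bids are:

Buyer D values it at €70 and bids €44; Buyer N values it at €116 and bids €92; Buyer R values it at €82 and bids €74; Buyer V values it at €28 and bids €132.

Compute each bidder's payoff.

Payoffs: Buyer D €0, Buyer N €0, Buyer R €0, Buyer V -€64.

Bids in descending order: Buyer V €132, then Buyer N €92, then Buyer R €74, then Buyer D €44.
Buyer V has the top bid and wins; the price is the second-highest bid, €92.
Buyer V's payoff = €28 − €92 = -€64. All other bidders lose, so their payoff is 0.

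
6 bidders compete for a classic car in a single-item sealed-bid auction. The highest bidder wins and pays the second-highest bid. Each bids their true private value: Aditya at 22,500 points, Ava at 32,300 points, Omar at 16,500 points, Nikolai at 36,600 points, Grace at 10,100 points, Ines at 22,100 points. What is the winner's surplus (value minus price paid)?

Sorted high to low: Nikolai 36,600 points, then Ava 32,300 points, then Aditya 22,500 points, then Ines 22,100 points, then Omar 16,500 points, then Grace 10,100 points.
Nikolai wins with the top bid and pays the second-highest, 32,300 points.
Surplus = 36,600 points − 32,300 points = 4,300 points.

Winner's surplus: 4,300 points.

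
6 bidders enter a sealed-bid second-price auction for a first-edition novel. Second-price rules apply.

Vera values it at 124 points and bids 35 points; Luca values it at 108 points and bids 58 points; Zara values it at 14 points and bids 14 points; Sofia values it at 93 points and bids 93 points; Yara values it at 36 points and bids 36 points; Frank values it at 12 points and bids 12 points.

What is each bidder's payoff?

Payoffs: Vera 0 points, Luca 0 points, Zara 0 points, Sofia 35 points, Yara 0 points, Frank 0 points.

Bids in descending order: Sofia 93 points, then Luca 58 points, then Yara 36 points, then Vera 35 points, then Zara 14 points, then Frank 12 points.
Sofia has the top bid and wins; the price is the second-highest bid, 58 points.
Sofia's payoff = 93 points − 58 points = 35 points. All other bidders lose, so their payoff is 0.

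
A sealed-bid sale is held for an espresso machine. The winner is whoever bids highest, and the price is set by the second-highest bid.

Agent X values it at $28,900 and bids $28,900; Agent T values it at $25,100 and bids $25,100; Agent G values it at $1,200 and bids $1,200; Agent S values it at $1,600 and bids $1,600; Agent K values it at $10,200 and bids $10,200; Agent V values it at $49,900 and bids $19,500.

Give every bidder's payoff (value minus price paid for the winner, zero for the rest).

Sorted high to low: Agent X $28,900; Agent T $25,100; Agent V $19,500; Agent K $10,200; Agent S $1,600; Agent G $1,200.
Agent X has the top bid and wins; the price is the second-highest bid, $25,100.
Agent X's payoff = $28,900 − $25,100 = $3,800. All other bidders lose, so their payoff is 0.

Agent X $3,800, Agent T $0, Agent G $0, Agent S $0, Agent K $0, Agent V $0.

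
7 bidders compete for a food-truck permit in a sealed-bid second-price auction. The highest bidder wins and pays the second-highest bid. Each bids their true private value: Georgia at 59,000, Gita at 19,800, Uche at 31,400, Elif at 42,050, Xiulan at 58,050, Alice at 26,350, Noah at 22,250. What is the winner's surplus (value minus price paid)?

Ordered from highest: Georgia 59,000, then Xiulan 58,050, then Elif 42,050, then Uche 31,400, then Alice 26,350, then Noah 22,250, then Gita 19,800.
Georgia wins with the top bid and pays the second-highest, 58,050.
Surplus = 59,000 − 58,050 = 950.

950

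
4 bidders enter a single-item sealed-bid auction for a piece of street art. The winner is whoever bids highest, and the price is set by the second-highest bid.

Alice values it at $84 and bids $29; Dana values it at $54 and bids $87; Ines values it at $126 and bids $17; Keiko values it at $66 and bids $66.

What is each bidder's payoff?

Bids in descending order: Dana $87; Keiko $66; Alice $29; Ines $17.
Dana has the top bid and wins; the price is the second-highest bid, $66.
Dana's payoff = $54 − $66 = -$12. All other bidders lose, so their payoff is 0.

Payoffs: Alice $0, Dana -$12, Ines $0, Keiko $0.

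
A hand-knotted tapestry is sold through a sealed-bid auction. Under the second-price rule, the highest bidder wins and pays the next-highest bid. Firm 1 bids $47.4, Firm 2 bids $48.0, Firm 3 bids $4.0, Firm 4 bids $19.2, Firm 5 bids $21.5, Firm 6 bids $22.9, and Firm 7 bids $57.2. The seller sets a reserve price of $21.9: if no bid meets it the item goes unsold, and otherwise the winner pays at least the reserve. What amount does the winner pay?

Ordered from highest: Firm 7 $57.2, then Firm 2 $48.0, then Firm 1 $47.4, then Firm 6 $22.9, then Firm 5 $21.5, then Firm 4 $19.2, then Firm 3 $4.0.
Firm 7 has the highest bid, so Firm 7 wins.
The second-highest bid is $48.0, which exceeds the reserve, so that sets the price.

The winner pays $48.0.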